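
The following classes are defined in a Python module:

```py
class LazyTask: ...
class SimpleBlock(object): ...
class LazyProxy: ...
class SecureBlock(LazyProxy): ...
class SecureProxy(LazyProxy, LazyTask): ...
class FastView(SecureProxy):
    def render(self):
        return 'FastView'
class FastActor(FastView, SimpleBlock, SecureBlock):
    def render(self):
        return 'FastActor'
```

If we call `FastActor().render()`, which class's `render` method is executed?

FastActor

L[FastActor] = FastActor + merge(L[FastView], L[SimpleBlock], L[SecureBlock], [FastView SimpleBlock SecureBlock])
  take FastView:  [FastView SecureProxy LazyProxy LazyTask object] + [SimpleBlock object] + [SecureBlock LazyProxy object] + [FastView SimpleBlock SecureBlock]
  take SecureProxy:  [SecureProxy LazyProxy LazyTask object] + [SimpleBlock object] + [SecureBlock LazyProxy object] + [SimpleBlock SecureBlock]
  take SimpleBlock:  [LazyProxy LazyTask object] + [SimpleBlock object] + [SecureBlock LazyProxy object] + [SimpleBlock SecureBlock]
  take SecureBlock:  [LazyProxy LazyTask object] + [object] + [SecureBlock LazyProxy object] + [SecureBlock]
  take LazyProxy:  [LazyProxy LazyTask object] + [object] + [LazyProxy object]
  take LazyTask:  [LazyTask object] + [object] + [object]
  take object:  [object] + [object] + [object]
MRO: FastActor FastView SecureProxy SimpleBlock SecureBlock LazyProxy LazyTask object
render is defined in: FastActor, FastView. First along the MRO is FastActor.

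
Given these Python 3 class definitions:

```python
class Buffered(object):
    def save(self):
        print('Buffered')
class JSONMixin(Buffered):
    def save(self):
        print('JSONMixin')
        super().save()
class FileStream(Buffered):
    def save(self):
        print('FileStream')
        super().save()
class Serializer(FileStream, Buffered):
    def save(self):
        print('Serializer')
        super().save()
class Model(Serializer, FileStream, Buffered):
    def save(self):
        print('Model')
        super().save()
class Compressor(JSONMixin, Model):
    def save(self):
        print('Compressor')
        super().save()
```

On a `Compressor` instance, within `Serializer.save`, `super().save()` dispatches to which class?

FileStream

L[Compressor] = Compressor + merge(L[JSONMixin], L[Model], [JSONMixin Model])
  take JSONMixin:  [JSONMixin Buffered object] + [Model Serializer FileStream Buffered object] + [JSONMixin Model]
  take Model:  [Buffered object] + [Model Serializer FileStream Buffered object] + [Model]
  take Serializer:  [Buffered object] + [Serializer FileStream Buffered object]
  take FileStream:  [Buffered object] + [FileStream Buffered object]
  take Buffered:  [Buffered object] + [Buffered object]
  take object:  [object] + [object]
MRO: Compressor JSONMixin Model Serializer FileStream Buffered object
super() in Serializer.save on a Compressor instance goes to the class after Serializer in Compressor's MRO: FileStream.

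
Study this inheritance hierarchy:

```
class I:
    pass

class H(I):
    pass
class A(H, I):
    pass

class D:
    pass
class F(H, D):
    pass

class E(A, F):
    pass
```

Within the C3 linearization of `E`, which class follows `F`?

L[E] = E + merge(L[A], L[F], [A F])
  take A:  [A H I object] + [F H I D object] + [A F]
  take F:  [H I object] + [F H I D object] + [F]
  take H:  [H I object] + [H I D object]
  take I:  [I object] + [I D object]
  take D:  [object] + [D object]
  take object:  [object] + [object]
MRO: E A F H I D object
F is at position 2; next is H.

H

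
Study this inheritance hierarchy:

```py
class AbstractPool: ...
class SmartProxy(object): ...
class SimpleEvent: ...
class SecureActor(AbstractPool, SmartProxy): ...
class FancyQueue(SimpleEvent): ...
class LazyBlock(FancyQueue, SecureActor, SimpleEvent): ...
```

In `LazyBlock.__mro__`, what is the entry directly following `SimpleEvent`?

L[LazyBlock] = LazyBlock + merge(L[FancyQueue], L[SecureActor], L[SimpleEvent], [FancyQueue SecureActor SimpleEvent])
  take FancyQueue:  [FancyQueue SimpleEvent object] + [SecureActor AbstractPool SmartProxy object] + [SimpleEvent object] + [FancyQueue SecureActor SimpleEvent]
  take SecureActor:  [SimpleEvent object] + [SecureActor AbstractPool SmartProxy object] + [SimpleEvent object] + [SecureActor SimpleEvent]
  take SimpleEvent:  [SimpleEvent object] + [AbstractPool SmartProxy object] + [SimpleEvent object] + [SimpleEvent]
  take AbstractPool:  [object] + [AbstractPool SmartProxy object] + [object]
  take SmartProxy:  [object] + [SmartProxy object] + [object]
  take object:  [object] + [object] + [object]
MRO: LazyBlock FancyQueue SecureActor SimpleEvent AbstractPool SmartProxy object
SimpleEvent is at position 3; next is AbstractPool.

AbstractPool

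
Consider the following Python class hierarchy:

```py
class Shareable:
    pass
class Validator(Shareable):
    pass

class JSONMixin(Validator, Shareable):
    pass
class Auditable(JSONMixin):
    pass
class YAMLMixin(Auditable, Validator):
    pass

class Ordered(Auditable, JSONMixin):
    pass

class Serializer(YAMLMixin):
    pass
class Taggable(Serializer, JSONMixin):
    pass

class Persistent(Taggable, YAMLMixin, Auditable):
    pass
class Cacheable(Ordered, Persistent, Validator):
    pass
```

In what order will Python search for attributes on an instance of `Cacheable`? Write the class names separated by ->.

L[Cacheable] = Cacheable + merge(L[Ordered], L[Persistent], L[Validator], [Ordered Persistent Validator])
  take Ordered:  [Ordered Auditable JSONMixin Validator Shareable object] + [Persistent Taggable Serializer YAMLMixin Auditable JSONMixin Validator Shareable object] + [Validator Shareable object] + [Ordered Persistent Validator]
  take Persistent:  [Auditable JSONMixin Validator Shareable object] + [Persistent Taggable Serializer YAMLMixin Auditable JSONMixin Validator Shareable object] + [Validator Shareable object] + [Persistent Validator]
  take Taggable:  [Auditable JSONMixin Validator Shareable object] + [Taggable Serializer YAMLMixin Auditable JSONMixin Validator Shareable object] + [Validator Shareable object] + [Validator]
  take Serializer:  [Auditable JSONMixin Validator Shareable object] + [Serializer YAMLMixin Auditable JSONMixin Validator Shareable object] + [Validator Shareable object] + [Validator]
  take YAMLMixin:  [Auditable JSONMixin Validator Shareable object] + [YAMLMixin Auditable JSONMixin Validator Shareable object] + [Validator Shareable object] + [Validator]
  take Auditable:  [Auditable JSONMixin Validator Shareable object] + [Auditable JSONMixin Validator Shareable object] + [Validator Shareable object] + [Validator]
  take JSONMixin:  [JSONMixin Validator Shareable object] + [JSONMixin Validator Shareable object] + [Validator Shareable object] + [Validator]
  take Validator:  [Validator Shareable object] + [Validator Shareable object] + [Validator Shareable object] + [Validator]
  take Shareable:  [Shareable object] + [Shareable object] + [Shareable object]
  take object:  [object] + [object] + [object]

Cacheable -> Ordered -> Persistent -> Taggable -> Serializer -> YAMLMixin -> Auditable -> JSONMixin -> Validator -> Shareable -> object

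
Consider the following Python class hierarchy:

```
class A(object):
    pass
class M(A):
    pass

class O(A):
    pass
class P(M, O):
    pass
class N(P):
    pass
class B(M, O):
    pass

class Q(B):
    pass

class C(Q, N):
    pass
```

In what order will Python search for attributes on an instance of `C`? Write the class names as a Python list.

[C, Q, B, N, P, M, O, A, object]

L[C] = C + merge(L[Q], L[N], [Q N])
  take Q:  [Q B M O A object] + [N P M O A object] + [Q N]
  take B:  [B M O A object] + [N P M O A object] + [N]
  take N:  [M O A object] + [N P M O A object] + [N]
  take P:  [M O A object] + [P M O A object]
  take M:  [M O A object] + [M O A object]
  take O:  [O A object] + [O A object]
  take A:  [A object] + [A object]
  take object:  [object] + [object]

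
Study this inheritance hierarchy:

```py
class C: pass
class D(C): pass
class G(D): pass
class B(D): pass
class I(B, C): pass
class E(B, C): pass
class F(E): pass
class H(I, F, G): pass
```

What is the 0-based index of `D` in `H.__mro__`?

L[H] = H + merge(L[I], L[F], L[G], [I F G])
  take I:  [I B D C object] + [F E B D C object] + [G D C object] + [I F G]
  take F:  [B D C object] + [F E B D C object] + [G D C object] + [F G]
  take E:  [B D C object] + [E B D C object] + [G D C object] + [G]
  take B:  [B D C object] + [B D C object] + [G D C object] + [G]
  take G:  [D C object] + [D C object] + [G D C object] + [G]
  take D:  [D C object] + [D C object] + [D C object]
  take C:  [C object] + [C object] + [C object]
  take object:  [object] + [object] + [object]
MRO: H I F E B G D C object
D sits at index 6.

6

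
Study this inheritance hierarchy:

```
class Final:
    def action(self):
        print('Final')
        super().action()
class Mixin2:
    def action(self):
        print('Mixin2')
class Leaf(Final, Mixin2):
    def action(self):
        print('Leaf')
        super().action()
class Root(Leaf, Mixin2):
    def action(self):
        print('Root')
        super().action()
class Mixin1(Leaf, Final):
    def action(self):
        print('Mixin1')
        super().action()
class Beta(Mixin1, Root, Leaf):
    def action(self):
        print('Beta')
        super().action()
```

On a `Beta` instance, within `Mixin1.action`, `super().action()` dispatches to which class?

L[Beta] = Beta + merge(L[Mixin1], L[Root], L[Leaf], [Mixin1 Root Leaf])
  take Mixin1:  [Mixin1 Leaf Final Mixin2 object] + [Root Leaf Final Mixin2 object] + [Leaf Final Mixin2 object] + [Mixin1 Root Leaf]
  take Root:  [Leaf Final Mixin2 object] + [Root Leaf Final Mixin2 object] + [Leaf Final Mixin2 object] + [Root Leaf]
  take Leaf:  [Leaf Final Mixin2 object] + [Leaf Final Mixin2 object] + [Leaf Final Mixin2 object] + [Leaf]
  take Final:  [Final Mixin2 object] + [Final Mixin2 object] + [Final Mixin2 object]
  take Mixin2:  [Mixin2 object] + [Mixin2 object] + [Mixin2 object]
  take object:  [object] + [object] + [object]
MRO: Beta Mixin1 Root Leaf Final Mixin2 object
super() in Mixin1.action on a Beta instance goes to the class after Mixin1 in Beta's MRO: Root.

Root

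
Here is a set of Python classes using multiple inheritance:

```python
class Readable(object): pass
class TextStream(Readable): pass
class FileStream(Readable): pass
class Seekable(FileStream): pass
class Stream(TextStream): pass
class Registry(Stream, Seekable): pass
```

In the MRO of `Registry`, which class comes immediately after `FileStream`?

Readable

L[Registry] = Registry + merge(L[Stream], L[Seekable], [Stream Seekable])
  take Stream:  [Stream TextStream Readable object] + [Seekable FileStream Readable object] + [Stream Seekable]
  take TextStream:  [TextStream Readable object] + [Seekable FileStream Readable object] + [Seekable]
  take Seekable:  [Readable object] + [Seekable FileStream Readable object] + [Seekable]
  take FileStream:  [Readable object] + [FileStream Readable object]
  take Readable:  [Readable object] + [Readable object]
  take object:  [object] + [object]
MRO: Registry Stream TextStream Seekable FileStream Readable object
FileStream is at position 4; next is Readable.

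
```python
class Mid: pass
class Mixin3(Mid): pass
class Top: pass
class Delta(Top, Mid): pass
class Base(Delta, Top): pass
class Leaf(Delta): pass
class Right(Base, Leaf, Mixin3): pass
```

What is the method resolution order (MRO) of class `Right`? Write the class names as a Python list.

[Right, Base, Leaf, Delta, Top, Mixin3, Mid, object]

L[Right] = Right + merge(L[Base], L[Leaf], L[Mixin3], [Base Leaf Mixin3])
  take Base:  [Base Delta Top Mid object] + [Leaf Delta Top Mid object] + [Mixin3 Mid object] + [Base Leaf Mixin3]
  take Leaf:  [Delta Top Mid object] + [Leaf Delta Top Mid object] + [Mixin3 Mid object] + [Leaf Mixin3]
  take Delta:  [Delta Top Mid object] + [Delta Top Mid object] + [Mixin3 Mid object] + [Mixin3]
  take Top:  [Top Mid object] + [Top Mid object] + [Mixin3 Mid object] + [Mixin3]
  take Mixin3:  [Mid object] + [Mid object] + [Mixin3 Mid object] + [Mixin3]
  take Mid:  [Mid object] + [Mid object] + [Mid object]
  take object:  [object] + [object] + [object]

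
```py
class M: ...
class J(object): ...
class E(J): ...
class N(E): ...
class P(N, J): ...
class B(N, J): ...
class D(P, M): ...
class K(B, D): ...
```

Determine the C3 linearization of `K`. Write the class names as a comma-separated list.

K, B, D, P, N, E, J, M, object

L[K] = K + merge(L[B], L[D], [B D])
  take B:  [B N E J object] + [D P N E J M object] + [B D]
  take D:  [N E J object] + [D P N E J M object] + [D]
  take P:  [N E J object] + [P N E J M object]
  take N:  [N E J object] + [N E J M object]
  take E:  [E J object] + [E J M object]
  take J:  [J object] + [J M object]
  take M:  [object] + [M object]
  take object:  [object] + [object]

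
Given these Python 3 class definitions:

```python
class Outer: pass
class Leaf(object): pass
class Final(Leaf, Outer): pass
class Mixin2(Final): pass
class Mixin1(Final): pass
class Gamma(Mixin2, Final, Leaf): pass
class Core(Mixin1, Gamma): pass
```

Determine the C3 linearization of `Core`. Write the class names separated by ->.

L[Core] = Core + merge(L[Mixin1], L[Gamma], [Mixin1 Gamma])
  take Mixin1:  [Mixin1 Final Leaf Outer object] + [Gamma Mixin2 Final Leaf Outer object] + [Mixin1 Gamma]
  take Gamma:  [Final Leaf Outer object] + [Gamma Mixin2 Final Leaf Outer object] + [Gamma]
  take Mixin2:  [Final Leaf Outer object] + [Mixin2 Final Leaf Outer object]
  take Final:  [Final Leaf Outer object] + [Final Leaf Outer object]
  take Leaf:  [Leaf Outer object] + [Leaf Outer object]
  take Outer:  [Outer object] + [Outer object]
  take object:  [object] + [object]

Core -> Mixin1 -> Gamma -> Mixin2 -> Final -> Leaf -> Outer -> object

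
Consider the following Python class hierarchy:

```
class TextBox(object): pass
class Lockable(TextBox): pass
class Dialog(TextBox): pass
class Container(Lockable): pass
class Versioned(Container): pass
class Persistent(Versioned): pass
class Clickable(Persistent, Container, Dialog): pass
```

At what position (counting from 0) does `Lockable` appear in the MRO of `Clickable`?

L[Clickable] = Clickable + merge(L[Persistent], L[Container], L[Dialog], [Persistent Container Dialog])
  take Persistent:  [Persistent Versioned Container Lockable TextBox object] + [Container Lockable TextBox object] + [Dialog TextBox object] + [Persistent Container Dialog]
  take Versioned:  [Versioned Container Lockable TextBox object] + [Container Lockable TextBox object] + [Dialog TextBox object] + [Container Dialog]
  take Container:  [Container Lockable TextBox object] + [Container Lockable TextBox object] + [Dialog TextBox object] + [Container Dialog]
  take Lockable:  [Lockable TextBox object] + [Lockable TextBox object] + [Dialog TextBox object] + [Dialog]
  take Dialog:  [TextBox object] + [TextBox object] + [Dialog TextBox object] + [Dialog]
  take TextBox:  [TextBox object] + [TextBox object] + [TextBox object]
  take object:  [object] + [object] + [object]
MRO: Clickable Persistent Versioned Container Lockable Dialog TextBox object
Lockable sits at index 4.

4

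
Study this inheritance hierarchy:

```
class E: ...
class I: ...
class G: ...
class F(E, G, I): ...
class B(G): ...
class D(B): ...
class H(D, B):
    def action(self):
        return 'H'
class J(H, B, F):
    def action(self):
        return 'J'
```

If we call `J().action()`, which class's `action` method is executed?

L[J] = J + merge(L[H], L[B], L[F], [H B F])
  take H:  [H D B G object] + [B G object] + [F E G I object] + [H B F]
  take D:  [D B G object] + [B G object] + [F E G I object] + [B F]
  take B:  [B G object] + [B G object] + [F E G I object] + [B F]
  take F:  [G object] + [G object] + [F E G I object] + [F]
  take E:  [G object] + [G object] + [E G I object]
  take G:  [G object] + [G object] + [G I object]
  take I:  [object] + [object] + [I object]
  take object:  [object] + [object] + [object]
MRO: J H D B F E G I object
action is defined in: H, J. First along the MRO is J.

J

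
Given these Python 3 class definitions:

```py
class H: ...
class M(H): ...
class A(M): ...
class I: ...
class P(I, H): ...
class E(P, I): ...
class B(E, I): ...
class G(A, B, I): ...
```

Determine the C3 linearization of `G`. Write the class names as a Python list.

L[G] = G + merge(L[A], L[B], L[I], [A B I])
  take A:  [A M H object] + [B E P I H object] + [I object] + [A B I]
  take M:  [M H object] + [B E P I H object] + [I object] + [B I]
  take B:  [H object] + [B E P I H object] + [I object] + [B I]
  take E:  [H object] + [E P I H object] + [I object] + [I]
  take P:  [H object] + [P I H object] + [I object] + [I]
  take I:  [H object] + [I H object] + [I object] + [I]
  take H:  [H object] + [H object] + [object]
  take object:  [object] + [object] + [object]

[G, A, M, B, E, P, I, H, object]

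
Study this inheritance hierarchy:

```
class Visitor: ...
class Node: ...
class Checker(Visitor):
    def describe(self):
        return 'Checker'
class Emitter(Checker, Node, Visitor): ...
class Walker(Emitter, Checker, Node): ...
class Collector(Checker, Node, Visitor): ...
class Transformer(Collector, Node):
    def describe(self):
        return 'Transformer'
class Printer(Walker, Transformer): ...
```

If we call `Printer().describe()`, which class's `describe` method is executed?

Transformer

L[Printer] = Printer + merge(L[Walker], L[Transformer], [Walker Transformer])
  take Walker:  [Walker Emitter Checker Node Visitor object] + [Transformer Collector Checker Node Visitor object] + [Walker Transformer]
  take Emitter:  [Emitter Checker Node Visitor object] + [Transformer Collector Checker Node Visitor object] + [Transformer]
  take Transformer:  [Checker Node Visitor object] + [Transformer Collector Checker Node Visitor object] + [Transformer]
  take Collector:  [Checker Node Visitor object] + [Collector Checker Node Visitor object]
  take Checker:  [Checker Node Visitor object] + [Checker Node Visitor object]
  take Node:  [Node Visitor object] + [Node Visitor object]
  take Visitor:  [Visitor object] + [Visitor object]
  take object:  [object] + [object]
MRO: Printer Walker Emitter Transformer Collector Checker Node Visitor object
describe is defined in: Checker, Transformer. First along the MRO is Transformer.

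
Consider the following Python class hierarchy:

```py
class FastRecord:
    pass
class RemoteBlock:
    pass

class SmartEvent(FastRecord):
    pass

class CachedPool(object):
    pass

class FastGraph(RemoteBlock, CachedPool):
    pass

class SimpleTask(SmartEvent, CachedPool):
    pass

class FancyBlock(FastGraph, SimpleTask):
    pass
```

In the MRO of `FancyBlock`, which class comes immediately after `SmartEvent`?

FastRecord

L[FancyBlock] = FancyBlock + merge(L[FastGraph], L[SimpleTask], [FastGraph SimpleTask])
  take FastGraph:  [FastGraph RemoteBlock CachedPool object] + [SimpleTask SmartEvent FastRecord CachedPool object] + [FastGraph SimpleTask]
  take RemoteBlock:  [RemoteBlock CachedPool object] + [SimpleTask SmartEvent FastRecord CachedPool object] + [SimpleTask]
  take SimpleTask:  [CachedPool object] + [SimpleTask SmartEvent FastRecord CachedPool object] + [SimpleTask]
  take SmartEvent:  [CachedPool object] + [SmartEvent FastRecord CachedPool object]
  take FastRecord:  [CachedPool object] + [FastRecord CachedPool object]
  take CachedPool:  [CachedPool object] + [CachedPool object]
  take object:  [object] + [object]
MRO: FancyBlock FastGraph RemoteBlock SimpleTask SmartEvent FastRecord CachedPool object
SmartEvent is at position 4; next is FastRecord.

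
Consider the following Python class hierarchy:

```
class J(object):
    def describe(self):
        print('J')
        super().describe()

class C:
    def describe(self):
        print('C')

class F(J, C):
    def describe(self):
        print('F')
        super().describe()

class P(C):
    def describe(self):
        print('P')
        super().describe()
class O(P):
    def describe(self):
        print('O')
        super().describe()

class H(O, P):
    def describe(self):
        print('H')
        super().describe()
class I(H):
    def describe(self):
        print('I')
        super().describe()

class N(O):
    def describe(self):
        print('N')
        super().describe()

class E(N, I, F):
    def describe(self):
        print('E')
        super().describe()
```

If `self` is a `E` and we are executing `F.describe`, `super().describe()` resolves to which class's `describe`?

J

L[E] = E + merge(L[N], L[I], L[F], [N I F])
  take N:  [N O P C object] + [I H O P C object] + [F J C object] + [N I F]
  take I:  [O P C object] + [I H O P C object] + [F J C object] + [I F]
  take H:  [O P C object] + [H O P C object] + [F J C object] + [F]
  take O:  [O P C object] + [O P C object] + [F J C object] + [F]
  take P:  [P C object] + [P C object] + [F J C object] + [F]
  take F:  [C object] + [C object] + [F J C object] + [F]
  take J:  [C object] + [C object] + [J C object]
  take C:  [C object] + [C object] + [C object]
  take object:  [object] + [object] + [object]
MRO: E N I H O P F J C object
super() in F.describe on a E instance goes to the class after F in E's MRO: J.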